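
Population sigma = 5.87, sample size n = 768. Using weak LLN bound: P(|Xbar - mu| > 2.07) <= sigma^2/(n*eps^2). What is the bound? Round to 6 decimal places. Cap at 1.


bound = min(1, sigma^2/(n*eps^2))
sigma^2 = 5.87^2 = 34.4569
n*eps^2 = 768 * 2.07^2 = 768 * 4.2849 = 3290.8032
sigma^2/(n*eps^2) = 34.4569 / 3290.8032 ≈ 0.01047067

0.010471


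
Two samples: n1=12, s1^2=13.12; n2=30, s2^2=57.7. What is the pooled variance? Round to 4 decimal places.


sp^2 = ((n1-1)*s1^2 + (n2-1)*s2^2)/(n1+n2-2)
(n1-1)*s1^2 = 11 * 13.12 = 144.32
(n2-1)*s2^2 = 29 * 57.7 = 1673.3
numerator = 144.32 + 1673.3 = 1817.62
n1+n2-2 = 40
sp^2 = 1817.62 / 40 = 45.4405

45.4405


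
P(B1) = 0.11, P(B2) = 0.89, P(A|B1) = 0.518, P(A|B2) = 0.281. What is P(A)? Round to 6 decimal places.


P(A) = P(A|B1)*P(B1) + P(A|B2)*P(B2)
P(A|B1)*P(B1) = 0.518 * 0.11 = 0.05698
P(A|B2)*P(B2) = 0.281 * 0.89 = 0.25009
P(A) = 0.05698 + 0.25009 = 0.30707

0.307070


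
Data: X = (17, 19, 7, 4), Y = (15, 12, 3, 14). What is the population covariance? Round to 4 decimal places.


Cov = (1/n)*sum((xi-xbar)(yi-ybar))
n = 4, xbar = 47/4 = 11.75, ybar = 44/4 = 11
sum((xi-xbar)(yi-ybar)) = 43
Cov = 43 / 4 = 10.75

10.7500


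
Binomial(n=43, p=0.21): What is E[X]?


E[X] = n*p = 43 * 0.21 = 9.03

9.03


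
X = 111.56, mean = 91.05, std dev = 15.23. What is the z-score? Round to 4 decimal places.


z = (X - mu) / sigma
X - mu = 111.56 - 91.05 = 20.51
z = 20.51 / 15.23 = 2051/1523 ≈ 1.346684

1.3467


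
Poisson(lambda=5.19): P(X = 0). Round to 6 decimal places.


P = e^(-lam) * lam^k / k!
e^(-5.19) ≈ 0.005572007
lam^k = 5.19^0 = 1
k! = 0! = 1
P = 0.005572007 * 1 / 1 ≈ 0.005572

0.005572


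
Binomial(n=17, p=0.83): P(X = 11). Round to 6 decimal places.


P = C(n,k) * p^k * (1-p)^(n-k)
C(17,11) = 12376
p^k = 0.83^11 ≈ 0.1287831
(1-p)^(n-k) = 0.17^6 ≈ 0.00002413757
P = 12376 * 0.1287831 * 0.00002413757 ≈ 0.038471

0.038471


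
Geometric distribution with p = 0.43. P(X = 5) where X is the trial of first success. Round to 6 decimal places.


P = (1-p)^(k-1) * p
(1-p)^(k-1) = 0.57^4 ≈ 0.1055600
P = 0.1055600 * 0.43 ≈ 0.04539080

0.045391


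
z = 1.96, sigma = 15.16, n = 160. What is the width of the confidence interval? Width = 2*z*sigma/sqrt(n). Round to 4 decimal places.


width = 2*z*sigma/sqrt(n)
2*z*sigma = 2 * 1.96 * 15.16 = 59.4272
sqrt(160) ≈ 12.649111
width = 59.4272 / 12.649111 ≈ 4.698133

4.6981


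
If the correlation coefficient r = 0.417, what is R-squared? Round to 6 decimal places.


R^2 = r^2 = (0.417)^2 = 0.173889

0.173889


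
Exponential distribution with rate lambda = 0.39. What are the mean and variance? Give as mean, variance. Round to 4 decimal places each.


mean = 1/lam, var = 1/lam^2
mean = 1 / 0.39 = 100/39 ≈ 2.564103
lam^2 = 0.39^2 = 0.1521
var = 1 / 0.1521 = 10000/1521 ≈ 6.574622

2.5641, 6.5746


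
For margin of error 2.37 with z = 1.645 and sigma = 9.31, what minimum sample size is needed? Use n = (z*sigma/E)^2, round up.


z*sigma/E = 1.645 * 9.31 / 2.37 ≈ 6.462004
(z*sigma/E)^2 ≈ 41.757499
round up: n = 42

42


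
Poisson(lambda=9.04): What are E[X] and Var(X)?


E[X] = Var(X) = lambda = 9.04

9.04, 9.04


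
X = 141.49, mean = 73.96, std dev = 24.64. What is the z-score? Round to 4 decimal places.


z = (X - mu) / sigma
X - mu = 141.49 - 73.96 = 67.53
z = 67.53 / 24.64 = 6753/2464 ≈ 2.740666

2.7407


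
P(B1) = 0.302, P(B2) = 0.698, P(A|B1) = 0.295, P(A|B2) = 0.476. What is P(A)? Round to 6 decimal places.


P(A) = P(A|B1)*P(B1) + P(A|B2)*P(B2)
P(A|B1)*P(B1) = 0.295 * 0.302 = 0.08909
P(A|B2)*P(B2) = 0.476 * 0.698 = 0.332248
P(A) = 0.08909 + 0.332248 = 0.421338

0.421338


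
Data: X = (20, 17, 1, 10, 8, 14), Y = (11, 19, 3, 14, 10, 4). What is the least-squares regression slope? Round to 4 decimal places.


b = sum((xi-xbar)(yi-ybar)) / sum((xi-xbar)^2)
n = 6, xbar = 70/6 = 35/3 ≈ 11.666667, ybar = 61/6 ≈ 10.166667
Sxy = sum((xi-xbar)(yi-ybar)) = 331/3 ≈ 110.333333
Sxx = sum((xi-xbar)^2) = 700/3 ≈ 233.333333
b = Sxy / Sxx = 331/700 ≈ 0.472857

0.4729


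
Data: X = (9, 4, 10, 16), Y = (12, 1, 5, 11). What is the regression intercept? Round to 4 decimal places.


a = ybar - b*xbar, where b = sum((xi-xbar)(yi-ybar)) / sum((xi-xbar)^2)
n = 4, xbar = 39/4 = 9.75, ybar = 29/4 = 7.25
Sxy = sum((xi-xbar)(yi-ybar)) = 55.25
Sxx = sum((xi-xbar)^2) = 72.75
b = Sxy / Sxx = 221/291 ≈ 0.759450
a = 7.25 - 0.759450 * 9.75 = -15/97 ≈ -0.154639

-0.1546


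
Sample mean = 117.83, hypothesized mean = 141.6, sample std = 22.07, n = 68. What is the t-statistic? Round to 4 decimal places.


t = (xbar - mu0) / (s/sqrt(n))
xbar - mu0 = 117.83 - 141.6 = -23.77
sqrt(68) ≈ 8.24621125
s/sqrt(n) = 22.07 / 8.24621125 ≈ 2.67638062
t = -23.77 / 2.67638062 ≈ -8.881397

-8.8814


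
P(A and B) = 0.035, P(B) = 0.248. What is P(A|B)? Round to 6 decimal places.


P(A|B) = P(A and B) / P(B) = 0.035 / 0.248 = 35/248 ≈ 0.14112903

0.141129


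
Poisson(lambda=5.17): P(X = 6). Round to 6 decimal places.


P = e^(-lam) * lam^k / k!
e^(-5.17) ≈ 0.005684569
lam^k = 5.17^6 ≈ 19096.037487
k! = 6! = 720
P = 0.005684569 * 19096.037487 / 720 ≈ 0.150768

0.150768


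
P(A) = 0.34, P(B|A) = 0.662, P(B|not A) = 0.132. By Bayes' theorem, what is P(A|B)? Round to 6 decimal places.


P(A|B) = P(B|A)*P(A) / P(B), P(B) = P(B|A)*P(A) + P(B|not A)*P(not A)
P(B|A)*P(A) = 0.662 * 0.34 = 0.22508
P(B|not A)*P(not A) = 0.132 * 0.66 = 0.08712
P(B) = 0.22508 + 0.08712 = 0.3122
P(A|B) = 0.22508 / 0.3122 = 5627/7805 ≈ 0.72094811

0.720948


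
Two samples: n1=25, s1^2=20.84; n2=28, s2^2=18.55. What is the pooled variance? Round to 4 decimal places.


sp^2 = ((n1-1)*s1^2 + (n2-1)*s2^2)/(n1+n2-2)
(n1-1)*s1^2 = 24 * 20.84 = 500.16
(n2-1)*s2^2 = 27 * 18.55 = 500.85
numerator = 500.16 + 500.85 = 1001.01
n1+n2-2 = 51
sp^2 = 1001.01 / 51 = 33367/1700 ≈ 19.627647

19.6276


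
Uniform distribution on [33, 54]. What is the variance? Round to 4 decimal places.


Var = (b-a)^2 / 12
(b-a)^2 = (54 - 33)^2 = 441
Var = 441/12 = 36.75

36.7500


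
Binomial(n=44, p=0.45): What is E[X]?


E[X] = n*p = 44 * 0.45 = 19.8

19.8


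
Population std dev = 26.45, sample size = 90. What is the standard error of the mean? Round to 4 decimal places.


SE = sigma / sqrt(n)
sqrt(90) ≈ 9.486833
SE = 26.45 / 9.486833 ≈ 2.788075

2.7881


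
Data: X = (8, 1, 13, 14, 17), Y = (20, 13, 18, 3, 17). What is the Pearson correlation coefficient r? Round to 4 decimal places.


r = sum((xi-xbar)(yi-ybar)) / sqrt(sum((xi-xbar)^2) * sum((yi-ybar)^2))
n = 5, xbar = 53/5 = 10.6, ybar = 71/5 = 14.2
Sxy = sum((xi-xbar)(yi-ybar)) = -14.6
Sxx = sum((xi-xbar)^2) = 157.2
Syy = sum((yi-ybar)^2) = 182.8
sqrt(Sxx*Syy) ≈ 169.517433
r = Sxy / sqrt(Sxx*Syy) = -14.6 / 169.517433 ≈ -0.086127

-0.0861


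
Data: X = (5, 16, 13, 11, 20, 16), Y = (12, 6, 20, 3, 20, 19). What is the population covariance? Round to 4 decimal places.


Cov = (1/n)*sum((xi-xbar)(yi-ybar))
n = 6, xbar = 81/6 = 13.5, ybar = 80/6 = 40/3 ≈ 13.333333
sum((xi-xbar)(yi-ybar)) = 73
Cov = 73 / 6 = 73/6 ≈ 12.166667

12.1667


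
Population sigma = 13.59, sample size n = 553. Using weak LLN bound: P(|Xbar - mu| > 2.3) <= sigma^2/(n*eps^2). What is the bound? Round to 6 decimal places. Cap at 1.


bound = min(1, sigma^2/(n*eps^2))
sigma^2 = 13.59^2 = 184.6881
n*eps^2 = 553 * 2.3^2 = 553 * 5.29 = 2925.37
sigma^2/(n*eps^2) = 184.6881 / 2925.37 ≈ 0.06313324

0.063133


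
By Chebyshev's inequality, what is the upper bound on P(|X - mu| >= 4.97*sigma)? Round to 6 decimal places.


P <= 1/k^2
k^2 = 4.97^2 = 24.7009
1/k^2 = 1 / 24.7009 ≈ 0.04048435

0.040484


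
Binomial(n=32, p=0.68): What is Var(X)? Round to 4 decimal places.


Var = n*p*(1-p) = 32 * 0.68 * 0.32 = 6.9632

6.9632


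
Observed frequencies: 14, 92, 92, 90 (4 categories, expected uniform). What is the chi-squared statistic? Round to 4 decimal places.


chi2 = sum((O-E)^2/E), E = total/4
total = 288, E = 288/4 = 72
(14 - 72)^2 / 72 = 3364 / 72 = 841/18 ≈ 46.722222
(92 - 72)^2 / 72 = 400 / 72 = 50/9 ≈ 5.555556
(92 - 72)^2 / 72 = 400 / 72 = 50/9 ≈ 5.555556
(90 - 72)^2 / 72 = 324 / 72 = 4.5
chi2 = 187/3 ≈ 62.333333

62.3333


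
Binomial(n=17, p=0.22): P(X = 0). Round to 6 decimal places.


P = C(n,k) * p^k * (1-p)^(n-k)
C(17,0) = 1
p^k = 0.22^0 = 1
(1-p)^(n-k) = 0.78^17 ≈ 0.01464226
P = 1 * 1 * 0.01464226 ≈ 0.014642

0.014642


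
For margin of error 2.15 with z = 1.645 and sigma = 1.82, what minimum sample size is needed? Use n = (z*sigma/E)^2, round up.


z*sigma/E = 1.645 * 1.82 / 2.15 ≈ 1.392512
(z*sigma/E)^2 ≈ 1.939089
round up: n = 2

2


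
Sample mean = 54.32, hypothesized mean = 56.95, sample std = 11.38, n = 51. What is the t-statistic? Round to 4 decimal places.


t = (xbar - mu0) / (s/sqrt(n))
xbar - mu0 = 54.32 - 56.95 = -2.63
sqrt(51) ≈ 7.14142843
s/sqrt(n) = 11.38 / 7.14142843 ≈ 1.59351874
t = -2.63 / 1.59351874 ≈ -1.650436

-1.6504


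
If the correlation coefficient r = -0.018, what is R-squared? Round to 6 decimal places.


R^2 = r^2 = (-0.018)^2 = 0.000324

0.000324


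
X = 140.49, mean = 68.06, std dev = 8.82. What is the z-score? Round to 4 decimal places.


z = (X - mu) / sigma
X - mu = 140.49 - 68.06 = 72.43
z = 72.43 / 8.82 = 7243/882 ≈ 8.212018

8.2120


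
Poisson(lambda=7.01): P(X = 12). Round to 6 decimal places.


P = e^(-lam) * lam^k / k!
e^(-7.01) ≈ 0.0009028086
lam^k = 7.01^12 ≈ 14080439653.198038
k! = 12! = 479001600
P = 0.0009028086 * 14080439653.198038 / 479001600 ≈ 0.026538

0.026538


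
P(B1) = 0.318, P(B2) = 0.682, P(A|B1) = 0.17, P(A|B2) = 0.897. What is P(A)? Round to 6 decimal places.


P(A) = P(A|B1)*P(B1) + P(A|B2)*P(B2)
P(A|B1)*P(B1) = 0.17 * 0.318 = 0.05406
P(A|B2)*P(B2) = 0.897 * 0.682 = 0.611754
P(A) = 0.05406 + 0.611754 = 0.665814

0.665814


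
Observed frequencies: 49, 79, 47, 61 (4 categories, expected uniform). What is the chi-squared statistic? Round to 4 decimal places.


chi2 = sum((O-E)^2/E), E = total/4
total = 236, E = 236/4 = 59
(49 - 59)^2 / 59 = 100 / 59 = 100/59 ≈ 1.694915
(79 - 59)^2 / 59 = 400 / 59 = 400/59 ≈ 6.779661
(47 - 59)^2 / 59 = 144 / 59 = 144/59 ≈ 2.440678
(61 - 59)^2 / 59 = 4 / 59 = 4/59 ≈ 0.067797
chi2 = 648/59 ≈ 10.983051

10.9831


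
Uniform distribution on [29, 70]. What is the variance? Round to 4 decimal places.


Var = (b-a)^2 / 12
(b-a)^2 = (70 - 29)^2 = 1681
Var = 1681/12 ≈ 140.083333

140.0833


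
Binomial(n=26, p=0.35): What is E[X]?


E[X] = n*p = 26 * 0.35 = 9.1

9.1


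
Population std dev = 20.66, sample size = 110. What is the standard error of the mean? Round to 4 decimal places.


SE = sigma / sqrt(n)
sqrt(110) ≈ 10.488088
SE = 20.66 / 10.488088 ≈ 1.969854

1.9699


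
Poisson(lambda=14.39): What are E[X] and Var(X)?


E[X] = Var(X) = lambda = 14.39

14.39, 14.39


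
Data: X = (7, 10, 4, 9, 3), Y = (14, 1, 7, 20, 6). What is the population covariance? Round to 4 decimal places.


Cov = (1/n)*sum((xi-xbar)(yi-ybar))
n = 5, xbar = 33/5 = 6.6, ybar = 48/5 = 9.6
sum((xi-xbar)(yi-ybar)) = 17.2
Cov = 17.2 / 5 = 3.44

3.4400


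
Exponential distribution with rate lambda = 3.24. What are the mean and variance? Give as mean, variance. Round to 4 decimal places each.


mean = 1/lam, var = 1/lam^2
mean = 1 / 3.24 = 25/81 ≈ 0.308642
lam^2 = 3.24^2 = 10.4976
var = 1 / 10.4976 = 625/6561 ≈ 0.095260

0.3086, 0.0953


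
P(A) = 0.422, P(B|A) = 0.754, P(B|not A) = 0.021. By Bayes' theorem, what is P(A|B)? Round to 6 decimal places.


P(A|B) = P(B|A)*P(A) / P(B), P(B) = P(B|A)*P(A) + P(B|not A)*P(not A)
P(B|A)*P(A) = 0.754 * 0.422 = 0.318188
P(B|not A)*P(not A) = 0.021 * 0.578 = 0.012138
P(B) = 0.318188 + 0.012138 = 0.330326
P(A|B) = 0.318188 / 0.330326 ≈ 0.96325448

0.963254


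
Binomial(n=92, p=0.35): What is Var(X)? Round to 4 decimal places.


Var = n*p*(1-p) = 92 * 0.35 * 0.65 = 20.93

20.9300


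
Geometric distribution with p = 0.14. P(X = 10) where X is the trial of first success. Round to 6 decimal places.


P = (1-p)^(k-1) * p
(1-p)^(k-1) = 0.86^9 ≈ 0.2573274
P = 0.2573274 * 0.14 ≈ 0.03602584

0.036026


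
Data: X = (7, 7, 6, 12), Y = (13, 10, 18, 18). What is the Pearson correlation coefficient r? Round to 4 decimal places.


r = sum((xi-xbar)(yi-ybar)) / sqrt(sum((xi-xbar)^2) * sum((yi-ybar)^2))
n = 4, xbar = 32/4 = 8, ybar = 59/4 = 14.75
Sxy = sum((xi-xbar)(yi-ybar)) = 13
Sxx = sum((xi-xbar)^2) = 22
Syy = sum((yi-ybar)^2) = 46.75
sqrt(Sxx*Syy) ≈ 32.070235
r = Sxy / sqrt(Sxx*Syy) = 13 / 32.070235 ≈ 0.405360

0.4054


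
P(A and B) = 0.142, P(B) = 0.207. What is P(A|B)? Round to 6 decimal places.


P(A|B) = P(A and B) / P(B) = 0.142 / 0.207 = 142/207 ≈ 0.68599034

0.685990


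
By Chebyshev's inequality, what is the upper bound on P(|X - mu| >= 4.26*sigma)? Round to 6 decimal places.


P <= 1/k^2
k^2 = 4.26^2 = 18.1476
1/k^2 = 1 / 18.1476 ≈ 0.05510371

0.055104


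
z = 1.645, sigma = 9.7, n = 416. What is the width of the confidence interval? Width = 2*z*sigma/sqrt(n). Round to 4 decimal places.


width = 2*z*sigma/sqrt(n)
2*z*sigma = 2 * 1.645 * 9.7 = 31.913
sqrt(416) ≈ 20.396078
width = 31.913 / 20.396078 ≈ 1.564664

1.5647


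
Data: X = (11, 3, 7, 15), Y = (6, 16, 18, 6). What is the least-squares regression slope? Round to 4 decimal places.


b = sum((xi-xbar)(yi-ybar)) / sum((xi-xbar)^2)
n = 4, xbar = 36/4 = 9, ybar = 46/4 = 11.5
Sxy = sum((xi-xbar)(yi-ybar)) = -84
Sxx = sum((xi-xbar)^2) = 80
b = Sxy / Sxx = -1.05

-1.0500


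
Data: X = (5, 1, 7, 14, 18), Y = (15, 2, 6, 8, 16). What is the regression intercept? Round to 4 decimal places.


a = ybar - b*xbar, where b = sum((xi-xbar)(yi-ybar)) / sum((xi-xbar)^2)
n = 5, xbar = 45/5 = 9, ybar = 47/5 = 9.4
Sxy = sum((xi-xbar)(yi-ybar)) = 96
Sxx = sum((xi-xbar)^2) = 190
b = Sxy / Sxx = 48/95 ≈ 0.505263
a = 9.4 - 0.505263 * 9 = 461/95 ≈ 4.852632

4.8526


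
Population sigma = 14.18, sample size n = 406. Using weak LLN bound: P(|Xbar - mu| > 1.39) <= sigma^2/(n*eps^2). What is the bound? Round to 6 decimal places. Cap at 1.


bound = min(1, sigma^2/(n*eps^2))
sigma^2 = 14.18^2 = 201.0724
n*eps^2 = 406 * 1.39^2 = 406 * 1.9321 = 784.4326
sigma^2/(n*eps^2) = 201.0724 / 784.4326 ≈ 0.25632846

0.256328


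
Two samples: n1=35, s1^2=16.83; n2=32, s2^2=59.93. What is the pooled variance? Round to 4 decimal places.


sp^2 = ((n1-1)*s1^2 + (n2-1)*s2^2)/(n1+n2-2)
(n1-1)*s1^2 = 34 * 16.83 = 572.22
(n2-1)*s2^2 = 31 * 59.93 = 1857.83
numerator = 572.22 + 1857.83 = 2430.05
n1+n2-2 = 65
sp^2 = 2430.05 / 65 = 48601/1300 ≈ 37.385385

37.3854


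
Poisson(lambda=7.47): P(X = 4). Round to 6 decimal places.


P = e^(-lam) * lam^k / k!
e^(-7.47) ≈ 0.0005699283
lam^k = 7.47^4 ≈ 3113.740441
k! = 4! = 24
P = 0.0005699283 * 3113.740441 / 24 ≈ 0.073942

0.073942


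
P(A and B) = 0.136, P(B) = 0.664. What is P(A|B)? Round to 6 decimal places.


P(A|B) = P(A and B) / P(B) = 0.136 / 0.664 = 17/83 ≈ 0.20481928

0.204819


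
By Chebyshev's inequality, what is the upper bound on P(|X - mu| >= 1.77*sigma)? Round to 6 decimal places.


P <= 1/k^2
k^2 = 1.77^2 = 3.1329
1/k^2 = 1 / 3.1329 ≈ 0.31919308

0.319193


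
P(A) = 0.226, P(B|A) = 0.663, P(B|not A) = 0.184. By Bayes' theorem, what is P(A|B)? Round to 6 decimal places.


P(A|B) = P(B|A)*P(A) / P(B), P(B) = P(B|A)*P(A) + P(B|not A)*P(not A)
P(B|A)*P(A) = 0.663 * 0.226 = 0.149838
P(B|not A)*P(not A) = 0.184 * 0.774 = 0.142416
P(B) = 0.149838 + 0.142416 = 0.292254
P(A|B) = 0.149838 / 0.292254 ≈ 0.51269786

0.512698


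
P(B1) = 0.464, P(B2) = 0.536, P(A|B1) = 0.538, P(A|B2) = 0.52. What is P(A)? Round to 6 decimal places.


P(A) = P(A|B1)*P(B1) + P(A|B2)*P(B2)
P(A|B1)*P(B1) = 0.538 * 0.464 = 0.249632
P(A|B2)*P(B2) = 0.52 * 0.536 = 0.27872
P(A) = 0.249632 + 0.27872 = 0.528352

0.528352


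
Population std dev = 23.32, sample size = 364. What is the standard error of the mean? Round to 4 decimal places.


SE = sigma / sqrt(n)
sqrt(364) ≈ 19.078784
SE = 23.32 / 19.078784 ≈ 1.222300

1.2223


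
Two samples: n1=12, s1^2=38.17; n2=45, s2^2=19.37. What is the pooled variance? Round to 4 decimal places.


sp^2 = ((n1-1)*s1^2 + (n2-1)*s2^2)/(n1+n2-2)
(n1-1)*s1^2 = 11 * 38.17 = 419.87
(n2-1)*s2^2 = 44 * 19.37 = 852.28
numerator = 419.87 + 852.28 = 1272.15
n1+n2-2 = 55
sp^2 = 1272.15 / 55 = 23.13

23.1300


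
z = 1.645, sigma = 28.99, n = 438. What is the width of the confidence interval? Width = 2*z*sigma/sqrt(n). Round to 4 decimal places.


width = 2*z*sigma/sqrt(n)
2*z*sigma = 2 * 1.645 * 28.99 = 95.3771
sqrt(438) ≈ 20.928450
width = 95.3771 / 20.928450 ≈ 4.557294

4.5573


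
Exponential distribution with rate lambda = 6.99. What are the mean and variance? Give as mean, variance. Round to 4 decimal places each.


mean = 1/lam, var = 1/lam^2
mean = 1 / 6.99 = 100/699 ≈ 0.143062
lam^2 = 6.99^2 = 48.8601
var = 1 / 48.8601 ≈ 0.020467

0.1431, 0.0205


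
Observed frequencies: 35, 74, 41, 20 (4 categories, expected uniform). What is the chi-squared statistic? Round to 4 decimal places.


chi2 = sum((O-E)^2/E), E = total/4
total = 170, E = 170/4 = 42.5
(35 - 42.5)^2 / 42.5 = 56.25 / 42.5 = 45/34 ≈ 1.323529
(74 - 42.5)^2 / 42.5 = 992.25 / 42.5 = 3969/170 ≈ 23.347059
(41 - 42.5)^2 / 42.5 = 2.25 / 42.5 = 9/170 ≈ 0.052941
(20 - 42.5)^2 / 42.5 = 506.25 / 42.5 = 405/34 ≈ 11.911765
chi2 = 3114/85 ≈ 36.635294

36.6353


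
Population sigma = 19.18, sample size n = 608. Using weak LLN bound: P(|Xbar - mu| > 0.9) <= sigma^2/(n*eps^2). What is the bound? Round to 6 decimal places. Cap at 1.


bound = min(1, sigma^2/(n*eps^2))
sigma^2 = 19.18^2 = 367.8724
n*eps^2 = 608 * 0.9^2 = 608 * 0.81 = 492.48
sigma^2/(n*eps^2) = 367.8724 / 492.48 ≈ 0.74697937

0.746979


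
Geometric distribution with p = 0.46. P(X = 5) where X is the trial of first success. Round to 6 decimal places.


P = (1-p)^(k-1) * p
(1-p)^(k-1) = 0.54^4 = 0.08503056
P = 0.08503056 * 0.46 ≈ 0.03911406

0.039114


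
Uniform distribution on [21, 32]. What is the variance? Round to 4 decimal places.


Var = (b-a)^2 / 12
(b-a)^2 = (32 - 21)^2 = 121
Var = 121/12 ≈ 10.083333

10.0833


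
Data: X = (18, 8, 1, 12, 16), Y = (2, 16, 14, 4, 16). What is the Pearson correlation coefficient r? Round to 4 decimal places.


r = sum((xi-xbar)(yi-ybar)) / sqrt(sum((xi-xbar)^2) * sum((yi-ybar)^2))
n = 5, xbar = 55/5 = 11, ybar = 52/5 = 10.4
Sxy = sum((xi-xbar)(yi-ybar)) = -90
Sxx = sum((xi-xbar)^2) = 184
Syy = sum((yi-ybar)^2) = 187.2
sqrt(Sxx*Syy) ≈ 185.593103
r = Sxy / sqrt(Sxx*Syy) = -90 / 185.593103 ≈ -0.484932

-0.4849


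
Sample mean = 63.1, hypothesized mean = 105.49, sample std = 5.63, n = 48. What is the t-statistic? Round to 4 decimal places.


t = (xbar - mu0) / (s/sqrt(n))
xbar - mu0 = 63.1 - 105.49 = -42.39
sqrt(48) ≈ 6.92820323
s/sqrt(n) = 5.63 / 6.92820323 ≈ 0.81262050
t = -42.39 / 0.81262050 ≈ -52.164571

-52.1646


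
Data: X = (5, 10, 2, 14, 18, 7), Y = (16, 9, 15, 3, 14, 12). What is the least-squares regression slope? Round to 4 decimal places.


b = sum((xi-xbar)(yi-ybar)) / sum((xi-xbar)^2)
n = 6, xbar = 56/6 = 28/3 ≈ 9.333333, ybar = 69/6 = 11.5
Sxy = sum((xi-xbar)(yi-ybar)) = -66
Sxx = sum((xi-xbar)^2) = 526/3 ≈ 175.333333
b = Sxy / Sxx = -99/263 ≈ -0.376426

-0.3764


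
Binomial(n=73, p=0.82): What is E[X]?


E[X] = n*p = 73 * 0.82 = 59.86

59.86


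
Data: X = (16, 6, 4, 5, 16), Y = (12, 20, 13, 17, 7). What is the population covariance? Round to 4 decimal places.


Cov = (1/n)*sum((xi-xbar)(yi-ybar))
n = 5, xbar = 47/5 = 9.4, ybar = 69/5 = 13.8
sum((xi-xbar)(yi-ybar)) = -87.6
Cov = -87.6 / 5 = -17.52

-17.5200


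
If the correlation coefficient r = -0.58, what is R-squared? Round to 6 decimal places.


R^2 = r^2 = (-0.58)^2 = 0.3364

0.336400


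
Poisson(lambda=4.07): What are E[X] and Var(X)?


E[X] = Var(X) = lambda = 4.07

4.07, 4.07


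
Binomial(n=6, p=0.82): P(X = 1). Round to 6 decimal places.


P = C(n,k) * p^k * (1-p)^(n-k)
C(6,1) = 6
p^k = 0.82^1 = 0.82
(1-p)^(n-k) = 0.18^5 = 0.0001889568
P = 6 * 0.82 * 0.0001889568 ≈ 0.000930

0.000930


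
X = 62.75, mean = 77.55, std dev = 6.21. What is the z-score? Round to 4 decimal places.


z = (X - mu) / sigma
X - mu = 62.75 - 77.55 = -14.8
z = -14.8 / 6.21 = -1480/621 ≈ -2.383253

-2.3833


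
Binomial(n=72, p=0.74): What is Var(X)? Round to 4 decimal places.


Var = n*p*(1-p) = 72 * 0.74 * 0.26 = 13.8528

13.8528


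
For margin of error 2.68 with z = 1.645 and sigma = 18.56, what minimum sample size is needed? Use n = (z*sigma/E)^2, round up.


z*sigma/E = 1.645 * 18.56 / 2.68 = 19082/1675 ≈ 11.392239
(z*sigma/E)^2 ≈ 129.783105
round up: n = 130

130


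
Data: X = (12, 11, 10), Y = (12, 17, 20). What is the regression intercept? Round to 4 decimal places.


a = ybar - b*xbar, where b = sum((xi-xbar)(yi-ybar)) / sum((xi-xbar)^2)
n = 3, xbar = 33/3 = 11, ybar = 49/3 ≈ 16.333333
Sxy = sum((xi-xbar)(yi-ybar)) = -8
Sxx = sum((xi-xbar)^2) = 2
b = Sxy / Sxx = -4
a = 16.333333 - (-4) * 11 = 181/3 ≈ 60.333333

60.3333


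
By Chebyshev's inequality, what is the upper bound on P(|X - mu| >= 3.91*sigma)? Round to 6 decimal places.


P <= 1/k^2
k^2 = 3.91^2 = 15.2881
1/k^2 = 1 / 15.2881 ≈ 0.06541035

0.065410


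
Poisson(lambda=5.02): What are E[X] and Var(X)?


E[X] = Var(X) = lambda = 5.02

5.02, 5.02


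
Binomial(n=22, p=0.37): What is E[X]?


E[X] = n*p = 22 * 0.37 = 8.14

8.14


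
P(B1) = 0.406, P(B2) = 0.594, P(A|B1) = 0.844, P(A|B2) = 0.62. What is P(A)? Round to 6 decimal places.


P(A) = P(A|B1)*P(B1) + P(A|B2)*P(B2)
P(A|B1)*P(B1) = 0.844 * 0.406 = 0.342664
P(A|B2)*P(B2) = 0.62 * 0.594 = 0.36828
P(A) = 0.342664 + 0.36828 = 0.710944

0.710944


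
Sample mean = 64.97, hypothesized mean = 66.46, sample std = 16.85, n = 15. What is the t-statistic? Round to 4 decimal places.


t = (xbar - mu0) / (s/sqrt(n))
xbar - mu0 = 64.97 - 66.46 = -1.49
sqrt(15) ≈ 3.87298335
s/sqrt(n) = 16.85 / 3.87298335 ≈ 4.35065129
t = -1.49 / 4.35065129 ≈ -0.342477

-0.3425


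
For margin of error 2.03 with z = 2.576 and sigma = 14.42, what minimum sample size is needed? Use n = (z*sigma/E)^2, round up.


z*sigma/E = 2.576 * 14.42 / 2.03 = 66332/3625 ≈ 18.298483
(z*sigma/E)^2 ≈ 334.834471
round up: n = 335

335


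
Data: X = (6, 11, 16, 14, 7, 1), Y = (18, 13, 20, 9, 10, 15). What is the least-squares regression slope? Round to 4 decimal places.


b = sum((xi-xbar)(yi-ybar)) / sum((xi-xbar)^2)
n = 6, xbar = 55/6 ≈ 9.166667, ybar = 85/6 ≈ 14.166667
Sxy = sum((xi-xbar)(yi-ybar)) = 17/6 ≈ 2.833333
Sxx = sum((xi-xbar)^2) = 929/6 ≈ 154.833333
b = Sxy / Sxx = 17/929 ≈ 0.018299

0.0183


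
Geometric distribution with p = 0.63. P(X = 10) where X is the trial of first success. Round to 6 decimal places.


P = (1-p)^(k-1) * p
(1-p)^(k-1) = 0.37^9 ≈ 0.0001299617
P = 0.0001299617 * 0.63 ≈ 0.00008187590

0.000082


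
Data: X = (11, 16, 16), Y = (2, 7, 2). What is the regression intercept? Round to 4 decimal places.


a = ybar - b*xbar, where b = sum((xi-xbar)(yi-ybar)) / sum((xi-xbar)^2)
n = 3, xbar = 43/3 ≈ 14.333333, ybar = 11/3 ≈ 3.666667
Sxy = sum((xi-xbar)(yi-ybar)) = 25/3 ≈ 8.333333
Sxx = sum((xi-xbar)^2) = 50/3 ≈ 16.666667
b = Sxy / Sxx = 0.5
a = 3.666667 - 0.5 * 14.333333 = -3.5

-3.5000


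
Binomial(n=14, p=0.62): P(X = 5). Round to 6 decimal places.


P = C(n,k) * p^k * (1-p)^(n-k)
C(14,5) = 2002
p^k = 0.62^5 ≈ 0.09161328
(1-p)^(n-k) = 0.38^9 ≈ 0.0001652161
P = 2002 * 0.09161328 * 0.0001652161 ≈ 0.030302

0.030302


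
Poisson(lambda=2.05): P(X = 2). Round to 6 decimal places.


P = e^(-lam) * lam^k / k!
e^(-2.05) ≈ 0.1287349
lam^k = 2.05^2 = 4.2025
k! = 2! = 2
P = 0.1287349 * 4.2025 / 2 ≈ 0.270504

0.270504


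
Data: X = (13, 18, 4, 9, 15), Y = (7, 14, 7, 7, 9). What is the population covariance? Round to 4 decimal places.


Cov = (1/n)*sum((xi-xbar)(yi-ybar))
n = 5, xbar = 59/5 = 11.8, ybar = 44/5 = 8.8
sum((xi-xbar)(yi-ybar)) = 49.8
Cov = 49.8 / 5 = 9.96

9.9600


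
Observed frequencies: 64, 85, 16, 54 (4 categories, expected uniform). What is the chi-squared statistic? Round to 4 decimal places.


chi2 = sum((O-E)^2/E), E = total/4
total = 219, E = 219/4 = 54.75
(64 - 54.75)^2 / 54.75 = 85.5625 / 54.75 = 1369/876 ≈ 1.562785
(85 - 54.75)^2 / 54.75 = 915.0625 / 54.75 = 14641/876 ≈ 16.713470
(16 - 54.75)^2 / 54.75 = 1501.5625 / 54.75 = 24025/876 ≈ 27.425799
(54 - 54.75)^2 / 54.75 = 0.5625 / 54.75 = 3/292 ≈ 0.010274
chi2 = 3337/73 ≈ 45.712329

45.7123


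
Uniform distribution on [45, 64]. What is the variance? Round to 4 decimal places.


Var = (b-a)^2 / 12
(b-a)^2 = (64 - 45)^2 = 361
Var = 361/12 ≈ 30.083333

30.0833


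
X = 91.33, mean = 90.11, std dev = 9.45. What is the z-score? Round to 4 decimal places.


z = (X - mu) / sigma
X - mu = 91.33 - 90.11 = 1.22
z = 1.22 / 9.45 = 122/945 ≈ 0.129101

0.1291


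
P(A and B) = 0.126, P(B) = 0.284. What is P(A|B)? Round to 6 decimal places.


P(A|B) = P(A and B) / P(B) = 0.126 / 0.284 = 63/142 ≈ 0.44366197

0.443662


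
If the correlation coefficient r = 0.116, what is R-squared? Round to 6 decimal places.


R^2 = r^2 = (0.116)^2 = 0.013456

0.013456


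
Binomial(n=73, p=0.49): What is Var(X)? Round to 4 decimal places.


Var = n*p*(1-p) = 73 * 0.49 * 0.51 = 18.2427

18.2427


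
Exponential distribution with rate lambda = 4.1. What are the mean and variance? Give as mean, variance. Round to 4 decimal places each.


mean = 1/lam, var = 1/lam^2
mean = 1 / 4.1 = 10/41 ≈ 0.243902
lam^2 = 4.1^2 = 16.81
var = 1 / 16.81 = 100/1681 ≈ 0.059488

0.2439, 0.0595


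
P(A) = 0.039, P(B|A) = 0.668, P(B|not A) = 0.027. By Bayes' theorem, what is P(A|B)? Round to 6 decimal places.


P(A|B) = P(B|A)*P(A) / P(B), P(B) = P(B|A)*P(A) + P(B|not A)*P(not A)
P(B|A)*P(A) = 0.668 * 0.039 = 0.026052
P(B|not A)*P(not A) = 0.027 * 0.961 = 0.025947
P(B) = 0.026052 + 0.025947 = 0.051999
P(A|B) = 0.026052 / 0.051999 ≈ 0.50100963

0.501010


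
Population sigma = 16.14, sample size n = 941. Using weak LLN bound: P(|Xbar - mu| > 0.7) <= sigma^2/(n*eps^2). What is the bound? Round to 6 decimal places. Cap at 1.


bound = min(1, sigma^2/(n*eps^2))
sigma^2 = 16.14^2 = 260.4996
n*eps^2 = 941 * 0.7^2 = 941 * 0.49 = 461.09
sigma^2/(n*eps^2) = 260.4996 / 461.09 ≈ 0.56496476

0.564965


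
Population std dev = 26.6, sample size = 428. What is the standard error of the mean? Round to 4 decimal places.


SE = sigma / sqrt(n)
sqrt(428) ≈ 20.688161
SE = 26.6 / 20.688161 ≈ 1.285760

1.2858


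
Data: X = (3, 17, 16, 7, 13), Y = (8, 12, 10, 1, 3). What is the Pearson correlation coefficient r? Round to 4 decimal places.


r = sum((xi-xbar)(yi-ybar)) / sqrt(sum((xi-xbar)^2) * sum((yi-ybar)^2))
n = 5, xbar = 56/5 = 11.2, ybar = 34/5 = 6.8
Sxy = sum((xi-xbar)(yi-ybar)) = 53.2
Sxx = sum((xi-xbar)^2) = 144.8
Syy = sum((yi-ybar)^2) = 86.8
sqrt(Sxx*Syy) ≈ 112.109946
r = Sxy / sqrt(Sxx*Syy) = 53.2 / 112.109946 ≈ 0.474534

0.4745


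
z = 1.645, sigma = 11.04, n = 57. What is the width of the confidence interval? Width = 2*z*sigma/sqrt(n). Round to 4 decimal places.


width = 2*z*sigma/sqrt(n)
2*z*sigma = 2 * 1.645 * 11.04 = 36.3216
sqrt(57) ≈ 7.549834
width = 36.3216 / 7.549834 ≈ 4.810913

4.8109


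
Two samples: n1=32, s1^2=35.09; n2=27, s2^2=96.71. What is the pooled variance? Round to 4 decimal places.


sp^2 = ((n1-1)*s1^2 + (n2-1)*s2^2)/(n1+n2-2)
(n1-1)*s1^2 = 31 * 35.09 = 1087.79
(n2-1)*s2^2 = 26 * 96.71 = 2514.46
numerator = 1087.79 + 2514.46 = 3602.25
n1+n2-2 = 57
sp^2 = 3602.25 / 57 = 4803/76 ≈ 63.197368

63.1974


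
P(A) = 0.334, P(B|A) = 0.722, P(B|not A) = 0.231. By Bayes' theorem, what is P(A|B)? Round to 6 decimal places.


P(A|B) = P(B|A)*P(A) / P(B), P(B) = P(B|A)*P(A) + P(B|not A)*P(not A)
P(B|A)*P(A) = 0.722 * 0.334 = 0.241148
P(B|not A)*P(not A) = 0.231 * 0.666 = 0.153846
P(B) = 0.241148 + 0.153846 = 0.394994
P(A|B) = 0.241148 / 0.394994 ≈ 0.61051054

0.610511


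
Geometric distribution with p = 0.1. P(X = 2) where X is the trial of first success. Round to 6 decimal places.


P = (1-p)^(k-1) * p
(1-p)^(k-1) = 0.9^1 = 0.9
P = 0.9 * 0.1 = 0.09

0.090000


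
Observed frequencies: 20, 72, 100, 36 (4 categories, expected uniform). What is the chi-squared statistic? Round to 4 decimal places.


chi2 = sum((O-E)^2/E), E = total/4
total = 228, E = 228/4 = 57
(20 - 57)^2 / 57 = 1369 / 57 = 1369/57 ≈ 24.017544
(72 - 57)^2 / 57 = 225 / 57 = 75/19 ≈ 3.947368
(100 - 57)^2 / 57 = 1849 / 57 = 1849/57 ≈ 32.438596
(36 - 57)^2 / 57 = 441 / 57 = 147/19 ≈ 7.736842
chi2 = 3884/57 ≈ 68.140351

68.1404


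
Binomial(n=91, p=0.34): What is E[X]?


E[X] = n*p = 91 * 0.34 = 30.94

30.94


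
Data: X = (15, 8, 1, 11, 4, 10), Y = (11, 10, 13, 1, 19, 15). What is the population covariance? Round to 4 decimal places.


Cov = (1/n)*sum((xi-xbar)(yi-ybar))
n = 6, xbar = 49/6 ≈ 8.166667, ybar = 69/6 = 11.5
sum((xi-xbar)(yi-ybar)) = -68.5
Cov = -68.5 / 6 = -137/12 ≈ -11.416667

-11.4167


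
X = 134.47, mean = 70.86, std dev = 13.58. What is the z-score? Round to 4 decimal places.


z = (X - mu) / sigma
X - mu = 134.47 - 70.86 = 63.61
z = 63.61 / 13.58 = 6361/1358 ≈ 4.684094

4.6841


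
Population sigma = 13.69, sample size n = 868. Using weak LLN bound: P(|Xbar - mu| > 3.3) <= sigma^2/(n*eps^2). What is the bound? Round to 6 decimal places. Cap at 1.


bound = min(1, sigma^2/(n*eps^2))
sigma^2 = 13.69^2 = 187.4161
n*eps^2 = 868 * 3.3^2 = 868 * 10.89 = 9452.52
sigma^2/(n*eps^2) = 187.4161 / 9452.52 ≈ 0.01982710

0.019827


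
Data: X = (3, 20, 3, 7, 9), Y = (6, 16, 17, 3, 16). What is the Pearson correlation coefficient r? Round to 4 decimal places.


r = sum((xi-xbar)(yi-ybar)) / sqrt(sum((xi-xbar)^2) * sum((yi-ybar)^2))
n = 5, xbar = 42/5 = 8.4, ybar = 58/5 = 11.6
Sxy = sum((xi-xbar)(yi-ybar)) = 66.8
Sxx = sum((xi-xbar)^2) = 195.2
Syy = sum((yi-ybar)^2) = 173.2
sqrt(Sxx*Syy) ≈ 183.871259
r = Sxy / sqrt(Sxx*Syy) = 66.8 / 183.871259 ≈ 0.363298

0.3633


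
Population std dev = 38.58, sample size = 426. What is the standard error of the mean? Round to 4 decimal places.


SE = sigma / sqrt(n)
sqrt(426) ≈ 20.639767
SE = 38.58 / 20.639767 ≈ 1.869207

1.8692


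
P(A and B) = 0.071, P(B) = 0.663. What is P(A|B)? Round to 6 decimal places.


P(A|B) = P(A and B) / P(B) = 0.071 / 0.663 = 71/663 ≈ 0.10708899

0.107089


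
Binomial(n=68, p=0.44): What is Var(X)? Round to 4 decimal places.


Var = n*p*(1-p) = 68 * 0.44 * 0.56 = 16.7552

16.7552


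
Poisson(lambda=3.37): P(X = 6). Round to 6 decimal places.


P = e^(-lam) * lam^k / k!
e^(-3.37) ≈ 0.03438964
lam^k = 3.37^6 ≈ 1464.803622
k! = 6! = 720
P = 0.03438964 * 1464.803622 / 720 ≈ 0.069964

0.069964


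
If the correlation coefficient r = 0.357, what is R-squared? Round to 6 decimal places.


R^2 = r^2 = (0.357)^2 = 0.127449

0.127449


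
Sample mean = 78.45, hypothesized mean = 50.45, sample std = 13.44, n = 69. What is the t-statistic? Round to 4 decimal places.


t = (xbar - mu0) / (s/sqrt(n))
xbar - mu0 = 78.45 - 50.45 = 28
sqrt(69) ≈ 8.30662386
s/sqrt(n) = 13.44 / 8.30662386 ≈ 1.61798587
t = 28 / 1.61798587 ≈ 17.305466

17.3055


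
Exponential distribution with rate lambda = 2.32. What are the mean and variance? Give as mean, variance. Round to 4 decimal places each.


mean = 1/lam, var = 1/lam^2
mean = 1 / 2.32 = 25/58 ≈ 0.431034
lam^2 = 2.32^2 = 5.3824
var = 1 / 5.3824 = 625/3364 ≈ 0.185791

0.4310, 0.1858


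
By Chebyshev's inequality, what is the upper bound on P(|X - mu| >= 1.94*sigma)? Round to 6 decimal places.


P <= 1/k^2
k^2 = 1.94^2 = 3.7636
1/k^2 = 1 / 3.7636 = 2500/9409 ≈ 0.26570305

0.265703


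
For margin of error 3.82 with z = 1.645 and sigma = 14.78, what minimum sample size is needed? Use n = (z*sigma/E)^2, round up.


z*sigma/E = 1.645 * 14.78 / 3.82 ≈ 6.364686
(z*sigma/E)^2 ≈ 40.509226
round up: n = 41

41


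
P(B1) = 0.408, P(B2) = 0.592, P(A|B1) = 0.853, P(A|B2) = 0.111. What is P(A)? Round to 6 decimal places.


P(A) = P(A|B1)*P(B1) + P(A|B2)*P(B2)
P(A|B1)*P(B1) = 0.853 * 0.408 = 0.348024
P(A|B2)*P(B2) = 0.111 * 0.592 = 0.065712
P(A) = 0.348024 + 0.065712 = 0.413736

0.413736


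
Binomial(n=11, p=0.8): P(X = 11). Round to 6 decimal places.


P = C(n,k) * p^k * (1-p)^(n-k)
C(11,11) = 1
p^k = 0.8^11 ≈ 0.08589935
(1-p)^(n-k) = 0.2^0 = 1
P = 1 * 0.08589935 * 1 ≈ 0.085899

0.085899


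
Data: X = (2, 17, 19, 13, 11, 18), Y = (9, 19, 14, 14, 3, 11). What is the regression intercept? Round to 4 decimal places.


a = ybar - b*xbar, where b = sum((xi-xbar)(yi-ybar)) / sum((xi-xbar)^2)
n = 6, xbar = 80/6 = 40/3 ≈ 13.333333, ybar = 70/6 = 35/3 ≈ 11.666667
Sxy = sum((xi-xbar)(yi-ybar)) = 260/3 ≈ 86.666667
Sxx = sum((xi-xbar)^2) = 604/3 ≈ 201.333333
b = Sxy / Sxx = 65/151 ≈ 0.430464
a = 11.666667 - 0.430464 * 13.333333 = 895/151 ≈ 5.927152

5.9272


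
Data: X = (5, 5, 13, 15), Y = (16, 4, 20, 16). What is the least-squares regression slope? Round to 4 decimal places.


b = sum((xi-xbar)(yi-ybar)) / sum((xi-xbar)^2)
n = 4, xbar = 38/4 = 9.5, ybar = 56/4 = 14
Sxy = sum((xi-xbar)(yi-ybar)) = 68
Sxx = sum((xi-xbar)^2) = 83
b = Sxy / Sxx = 68/83 ≈ 0.819277

0.8193


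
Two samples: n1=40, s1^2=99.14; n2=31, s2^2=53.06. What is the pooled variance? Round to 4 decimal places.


sp^2 = ((n1-1)*s1^2 + (n2-1)*s2^2)/(n1+n2-2)
(n1-1)*s1^2 = 39 * 99.14 = 3866.46
(n2-1)*s2^2 = 30 * 53.06 = 1591.8
numerator = 3866.46 + 1591.8 = 5458.26
n1+n2-2 = 69
sp^2 = 5458.26 / 69 = 90971/1150 ≈ 79.105217

79.1052


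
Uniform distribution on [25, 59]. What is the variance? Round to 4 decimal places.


Var = (b-a)^2 / 12
(b-a)^2 = (59 - 25)^2 = 1156
Var = 1156/12 ≈ 96.333333

96.3333


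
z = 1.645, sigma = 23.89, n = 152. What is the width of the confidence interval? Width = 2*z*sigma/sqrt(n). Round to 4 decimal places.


width = 2*z*sigma/sqrt(n)
2*z*sigma = 2 * 1.645 * 23.89 = 78.5981
sqrt(152) ≈ 12.328828
width = 78.5981 / 12.328828 ≈ 6.375148

6.3751


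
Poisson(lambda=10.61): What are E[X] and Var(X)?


E[X] = Var(X) = lambda = 10.61

10.61, 10.61


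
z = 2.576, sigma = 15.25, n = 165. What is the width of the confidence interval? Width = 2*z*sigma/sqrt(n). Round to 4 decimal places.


width = 2*z*sigma/sqrt(n)
2*z*sigma = 2 * 2.576 * 15.25 = 78.568
sqrt(165) ≈ 12.845233
width = 78.568 / 12.845233 ≈ 6.116511

6.1165


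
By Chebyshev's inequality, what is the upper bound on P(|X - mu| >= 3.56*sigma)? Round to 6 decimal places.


P <= 1/k^2
k^2 = 3.56^2 = 12.6736
1/k^2 = 1 / 12.6736 = 625/7921 ≈ 0.07890418

0.078904


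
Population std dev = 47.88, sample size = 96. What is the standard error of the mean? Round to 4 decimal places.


SE = sigma / sqrt(n)
sqrt(96) ≈ 9.797959
SE = 47.88 / 9.797959 ≈ 4.886732

4.8867


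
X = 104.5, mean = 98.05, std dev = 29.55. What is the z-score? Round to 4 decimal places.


z = (X - mu) / sigma
X - mu = 104.5 - 98.05 = 6.45
z = 6.45 / 29.55 = 43/197 ≈ 0.218274

0.2183


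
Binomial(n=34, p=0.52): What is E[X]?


E[X] = n*p = 34 * 0.52 = 17.68

17.68


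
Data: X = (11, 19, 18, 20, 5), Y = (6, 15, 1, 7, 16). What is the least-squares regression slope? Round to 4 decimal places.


b = sum((xi-xbar)(yi-ybar)) / sum((xi-xbar)^2)
n = 5, xbar = 73/5 = 14.6, ybar = 45/5 = 9
Sxy = sum((xi-xbar)(yi-ybar)) = -68
Sxx = sum((xi-xbar)^2) = 165.2
b = Sxy / Sxx = -170/413 ≈ -0.411622

-0.4116


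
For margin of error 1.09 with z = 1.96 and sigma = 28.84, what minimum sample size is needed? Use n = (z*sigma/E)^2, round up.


z*sigma/E = 1.96 * 28.84 / 1.09 = 141316/2725 ≈ 51.859083
(z*sigma/E)^2 ≈ 2689.364445
round up: n = 2690

2690


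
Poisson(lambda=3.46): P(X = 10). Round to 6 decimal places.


P = e^(-lam) * lam^k / k!
e^(-3.46) ≈ 0.03142976
lam^k = 3.46^10 ≈ 245901.392411
k! = 10! = 3628800
P = 0.03142976 * 245901.392411 / 3628800 ≈ 0.002130

0.002130


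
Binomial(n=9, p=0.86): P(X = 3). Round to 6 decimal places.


P = C(n,k) * p^k * (1-p)^(n-k)
C(9,3) = 84
p^k = 0.86^3 = 0.636056
(1-p)^(n-k) = 0.14^6 = 0.000007529536
P = 84 * 0.636056 * 0.000007529536 ≈ 0.000402

0.000402


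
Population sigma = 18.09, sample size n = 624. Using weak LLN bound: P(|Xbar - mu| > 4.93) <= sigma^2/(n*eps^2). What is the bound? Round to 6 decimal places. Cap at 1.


bound = min(1, sigma^2/(n*eps^2))
sigma^2 = 18.09^2 = 327.2481
n*eps^2 = 624 * 4.93^2 = 624 * 24.3049 = 15166.2576
sigma^2/(n*eps^2) = 327.2481 / 15166.2576 ≈ 0.02157738

0.021577


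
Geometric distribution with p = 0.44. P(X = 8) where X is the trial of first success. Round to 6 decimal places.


P = (1-p)^(k-1) * p
(1-p)^(k-1) = 0.56^7 ≈ 0.01727095
P = 0.01727095 * 0.44 ≈ 0.007599217

0.007599


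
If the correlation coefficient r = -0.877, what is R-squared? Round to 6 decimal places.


R^2 = r^2 = (-0.877)^2 = 0.769129

0.769129


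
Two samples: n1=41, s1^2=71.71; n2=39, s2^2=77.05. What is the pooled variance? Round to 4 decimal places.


sp^2 = ((n1-1)*s1^2 + (n2-1)*s2^2)/(n1+n2-2)
(n1-1)*s1^2 = 40 * 71.71 = 2868.4
(n2-1)*s2^2 = 38 * 77.05 = 2927.9
numerator = 2868.4 + 2927.9 = 5796.3
n1+n2-2 = 78
sp^2 = 5796.3 / 78 = 19321/260 ≈ 74.311538

74.3115


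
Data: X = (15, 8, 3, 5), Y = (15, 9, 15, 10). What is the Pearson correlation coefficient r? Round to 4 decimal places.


r = sum((xi-xbar)(yi-ybar)) / sqrt(sum((xi-xbar)^2) * sum((yi-ybar)^2))
n = 4, xbar = 31/4 = 7.75, ybar = 49/4 = 12.25
Sxy = sum((xi-xbar)(yi-ybar)) = 12.25
Sxx = sum((xi-xbar)^2) = 82.75
Syy = sum((yi-ybar)^2) = 30.75
sqrt(Sxx*Syy) ≈ 50.443657
r = Sxy / sqrt(Sxx*Syy) = 12.25 / 50.443657 ≈ 0.242845

0.2428


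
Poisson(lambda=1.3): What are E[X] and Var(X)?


E[X] = Var(X) = lambda = 1.3

1.3, 1.3


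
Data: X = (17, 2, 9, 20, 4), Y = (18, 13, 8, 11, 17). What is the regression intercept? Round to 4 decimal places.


a = ybar - b*xbar, where b = sum((xi-xbar)(yi-ybar)) / sum((xi-xbar)^2)
n = 5, xbar = 52/5 = 10.4, ybar = 67/5 = 13.4
Sxy = sum((xi-xbar)(yi-ybar)) = -4.8
Sxx = sum((xi-xbar)^2) = 249.2
b = Sxy / Sxx = -12/623 ≈ -0.019262
a = 13.4 - (-0.019262) * 10.4 = 8473/623 ≈ 13.600321

13.6003


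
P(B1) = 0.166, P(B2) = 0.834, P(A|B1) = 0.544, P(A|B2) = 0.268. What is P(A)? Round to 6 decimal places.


P(A) = P(A|B1)*P(B1) + P(A|B2)*P(B2)
P(A|B1)*P(B1) = 0.544 * 0.166 = 0.090304
P(A|B2)*P(B2) = 0.268 * 0.834 = 0.223512
P(A) = 0.090304 + 0.223512 = 0.313816

0.313816


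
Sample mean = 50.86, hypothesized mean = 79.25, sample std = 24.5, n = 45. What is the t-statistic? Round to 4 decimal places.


t = (xbar - mu0) / (s/sqrt(n))
xbar - mu0 = 50.86 - 79.25 = -28.39
sqrt(45) ≈ 6.70820393
s/sqrt(n) = 24.5 / 6.70820393 ≈ 3.65224436
t = -28.39 / 3.65224436 ≈ -7.773302

-7.7733


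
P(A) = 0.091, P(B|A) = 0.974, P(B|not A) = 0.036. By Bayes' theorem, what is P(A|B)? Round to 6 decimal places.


P(A|B) = P(B|A)*P(A) / P(B), P(B) = P(B|A)*P(A) + P(B|not A)*P(not A)
P(B|A)*P(A) = 0.974 * 0.091 = 0.088634
P(B|not A)*P(not A) = 0.036 * 0.909 = 0.032724
P(B) = 0.088634 + 0.032724 = 0.121358
P(A|B) = 0.088634 / 0.121358 ≈ 0.73035152

0.730352


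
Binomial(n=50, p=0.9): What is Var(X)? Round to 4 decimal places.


Var = n*p*(1-p) = 50 * 0.9 * 0.1 = 4.5

4.5000


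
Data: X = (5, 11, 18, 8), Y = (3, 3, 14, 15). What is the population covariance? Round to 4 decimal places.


Cov = (1/n)*sum((xi-xbar)(yi-ybar))
n = 4, xbar = 42/4 = 10.5, ybar = 35/4 = 8.75
sum((xi-xbar)(yi-ybar)) = 52.5
Cov = 52.5 / 4 = 13.125

13.1250
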